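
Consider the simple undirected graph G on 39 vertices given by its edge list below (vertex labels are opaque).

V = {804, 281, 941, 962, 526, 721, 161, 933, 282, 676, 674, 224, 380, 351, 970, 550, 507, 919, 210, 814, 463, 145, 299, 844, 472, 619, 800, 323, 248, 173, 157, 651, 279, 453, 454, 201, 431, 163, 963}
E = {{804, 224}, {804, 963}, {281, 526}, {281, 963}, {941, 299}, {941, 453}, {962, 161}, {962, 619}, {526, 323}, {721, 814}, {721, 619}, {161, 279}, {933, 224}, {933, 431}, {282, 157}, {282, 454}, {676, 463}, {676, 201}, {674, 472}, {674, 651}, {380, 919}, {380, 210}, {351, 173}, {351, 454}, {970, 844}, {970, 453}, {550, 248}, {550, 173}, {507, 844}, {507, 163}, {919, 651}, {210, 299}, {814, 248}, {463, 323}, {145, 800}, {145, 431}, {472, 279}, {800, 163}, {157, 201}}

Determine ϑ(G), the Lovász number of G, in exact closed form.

Vertex 145 has 2 neighbors: 800, 431.
Vertex 619 has 2 neighbors: 962, 721.
deg(651) = 2; N(651) = {674, 919}.
Vertex 463 has 2 neighbors: 676, 323.
Every vertex has degree 2 (N=39); this is C_{39}, the 39-cycle.
A has 20 distinct eigenvalues ≈ [2.0, 1.974101, 1.897073, 1.770912, 1.598886, 1.385449, 1.136129, 0.857385, 0.556435, 0.241073, -0.080532, -0.400051, -0.70921, -1.0, -1.264891, -1.497021, -1.69038, -1.839959, -1.941884, -1.993515].
−39·(-2*cos(pi/39)) / ((2)−(-2*cos(pi/39))) = 39*cos(pi/39)/(cos(pi/39) + 1) = ϑ(G).
Numerically 19.46833241.
α=19, χ(Ḡ)=20; ϑ=39*cos(pi/39)/(cos(pi/39) + 1) lies between (both strict).

39*cos(pi/39)/(cos(pi/39) + 1)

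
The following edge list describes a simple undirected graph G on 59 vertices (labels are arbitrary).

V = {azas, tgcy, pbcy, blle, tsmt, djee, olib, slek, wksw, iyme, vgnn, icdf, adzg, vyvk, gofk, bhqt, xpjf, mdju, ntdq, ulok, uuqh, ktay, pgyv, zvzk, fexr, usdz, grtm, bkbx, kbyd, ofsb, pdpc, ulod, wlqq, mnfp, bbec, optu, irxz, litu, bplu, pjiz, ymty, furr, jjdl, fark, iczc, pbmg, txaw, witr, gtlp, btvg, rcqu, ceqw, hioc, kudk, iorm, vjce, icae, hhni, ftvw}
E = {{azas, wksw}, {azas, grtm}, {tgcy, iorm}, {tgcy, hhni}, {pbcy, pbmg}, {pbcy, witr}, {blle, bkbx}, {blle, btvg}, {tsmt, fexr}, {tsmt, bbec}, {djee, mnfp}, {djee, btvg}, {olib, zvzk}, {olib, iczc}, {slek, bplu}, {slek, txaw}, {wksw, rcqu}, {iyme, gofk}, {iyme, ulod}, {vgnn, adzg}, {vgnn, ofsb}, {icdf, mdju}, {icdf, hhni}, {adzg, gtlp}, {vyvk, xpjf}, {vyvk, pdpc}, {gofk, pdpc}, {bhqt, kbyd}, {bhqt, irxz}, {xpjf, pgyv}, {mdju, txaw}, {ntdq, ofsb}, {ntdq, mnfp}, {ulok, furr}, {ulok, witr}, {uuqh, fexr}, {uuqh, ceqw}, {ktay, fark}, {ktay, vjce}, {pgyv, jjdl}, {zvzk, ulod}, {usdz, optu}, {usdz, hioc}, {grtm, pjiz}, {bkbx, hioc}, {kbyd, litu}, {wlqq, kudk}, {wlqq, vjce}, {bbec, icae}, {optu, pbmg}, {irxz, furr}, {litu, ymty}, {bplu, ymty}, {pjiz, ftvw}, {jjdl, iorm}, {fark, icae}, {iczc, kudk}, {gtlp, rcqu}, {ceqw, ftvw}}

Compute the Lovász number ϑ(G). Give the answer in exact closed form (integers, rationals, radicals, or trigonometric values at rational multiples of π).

deg(hioc) = 2; N(hioc) = {usdz, bkbx}.
deg(gofk) = 2; N(gofk) = {iyme, pdpc}.
deg(grtm) = 2; N(grtm) = {azas, pjiz}.
N(wlqq) = {kudk, vjce}, |N(wlqq)| = 2.
2-regular, N=59; a single 59-cycle (edge-transitive).
Distinct eigenvalues (to 3 d.p.): [2.0, 1.989, 1.955, 1.899, 1.821, 1.723, 1.605, 1.47, 1.317, 1.15, 0.969, 0.778, 0.577, 0.371, 0.16, -0.053, -0.265, -0.475, -0.678, -0.875, -1.061, -1.235, -1.395, -1.54, -1.667, -1.775, -1.863, -1.93, -1.975, -1.997].
−59·(-2*cos(pi/59)) / ((2)−(-2*cos(pi/59))) = 59*cos(pi/59)/(cos(pi/59) + 1) = ϑ(G).
≈ 29.4791 (to 4 d.p.).
Lovász sandwich 29 ≤ 59*cos(pi/59)/(cos(pi/59) + 1) ≤ 30: both strict.

59*cos(pi/59)/(cos(pi/59) + 1)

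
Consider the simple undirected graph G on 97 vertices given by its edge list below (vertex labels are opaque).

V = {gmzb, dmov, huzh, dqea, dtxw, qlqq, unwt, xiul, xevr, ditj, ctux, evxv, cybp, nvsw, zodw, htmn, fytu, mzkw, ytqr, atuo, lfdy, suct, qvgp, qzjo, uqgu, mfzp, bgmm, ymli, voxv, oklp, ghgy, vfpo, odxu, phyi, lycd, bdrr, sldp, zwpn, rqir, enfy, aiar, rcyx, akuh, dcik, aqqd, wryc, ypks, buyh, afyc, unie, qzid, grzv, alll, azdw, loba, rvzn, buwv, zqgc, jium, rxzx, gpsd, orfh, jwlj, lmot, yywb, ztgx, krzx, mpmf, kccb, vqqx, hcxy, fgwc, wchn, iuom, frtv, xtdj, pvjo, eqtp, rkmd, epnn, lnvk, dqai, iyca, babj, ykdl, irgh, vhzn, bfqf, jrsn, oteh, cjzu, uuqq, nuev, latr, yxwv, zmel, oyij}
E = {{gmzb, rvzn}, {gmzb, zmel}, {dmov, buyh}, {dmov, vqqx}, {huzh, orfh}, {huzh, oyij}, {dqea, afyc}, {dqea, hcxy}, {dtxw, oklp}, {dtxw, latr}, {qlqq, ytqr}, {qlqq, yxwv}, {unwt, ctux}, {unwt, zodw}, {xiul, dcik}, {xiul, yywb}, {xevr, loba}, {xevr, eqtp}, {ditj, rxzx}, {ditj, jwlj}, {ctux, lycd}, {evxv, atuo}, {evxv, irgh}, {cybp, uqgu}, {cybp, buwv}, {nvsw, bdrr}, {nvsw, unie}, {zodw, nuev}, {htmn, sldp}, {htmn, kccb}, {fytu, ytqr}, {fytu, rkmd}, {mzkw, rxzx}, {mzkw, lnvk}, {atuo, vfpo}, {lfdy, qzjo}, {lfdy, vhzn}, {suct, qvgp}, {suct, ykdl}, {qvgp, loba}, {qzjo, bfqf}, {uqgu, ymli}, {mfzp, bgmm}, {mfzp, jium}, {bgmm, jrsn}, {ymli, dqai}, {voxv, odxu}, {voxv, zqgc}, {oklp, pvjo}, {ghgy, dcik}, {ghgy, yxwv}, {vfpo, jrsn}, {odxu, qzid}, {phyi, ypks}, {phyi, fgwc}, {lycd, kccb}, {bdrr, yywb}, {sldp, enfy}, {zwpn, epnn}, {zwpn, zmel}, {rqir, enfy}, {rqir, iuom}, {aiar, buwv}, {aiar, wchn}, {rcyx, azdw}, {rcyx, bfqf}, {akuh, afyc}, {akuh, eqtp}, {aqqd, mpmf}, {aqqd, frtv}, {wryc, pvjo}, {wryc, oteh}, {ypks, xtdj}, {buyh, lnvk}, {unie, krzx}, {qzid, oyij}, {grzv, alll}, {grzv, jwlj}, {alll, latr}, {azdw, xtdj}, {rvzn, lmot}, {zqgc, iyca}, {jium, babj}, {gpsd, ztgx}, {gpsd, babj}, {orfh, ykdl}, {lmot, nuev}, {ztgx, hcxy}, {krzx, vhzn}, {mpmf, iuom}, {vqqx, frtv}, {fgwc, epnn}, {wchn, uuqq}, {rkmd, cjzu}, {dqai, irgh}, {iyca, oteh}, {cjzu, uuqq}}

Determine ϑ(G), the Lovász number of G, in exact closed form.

Vertex ykdl has 2 neighbors: suct, orfh.
N(rkmd) = {fytu, cjzu}, |N(rkmd)| = 2.
Vertex orfh has 2 neighbors: huzh, ykdl.
Vertex zqgc has 2 neighbors: voxv, iyca.
Every vertex has degree 2 (N=97); this is C_{97}, the 97-cycle.
spec(A) ≈ [2.0, 1.995806, 1.98324, 1.962356, 1.933242, 1.896018, 1.850842, 1.797903, 1.737423, 1.669656, 1.594886, 1.513426, 1.425618, 1.33183, 1.232457, 1.127914, 1.01864, 0.905094, 0.787752, 0.667105, 0.54366, 0.417935, 0.290457, 0.161761, 0.032386, -0.097124, -0.226228, -0.354382, -0.48105, -0.6057, -0.72781, -0.846867, -0.962372, -1.07384, -1.180805, -1.282816, -1.379448, -1.470293, -1.554971, -1.633127, -1.704434, -1.768591, -1.82533, -1.874413, -1.915635, -1.948821, -1.973833, -1.990567, -1.998951] (distinct, 6 d.p.).
−97·(-2*cos(pi/97)) / ((2)−(-2*cos(pi/97))) = 97*cos(pi/97)/(cos(pi/97) + 1) = ϑ(G).
ϑ(G) ≈ 48.4872792.
48 ≤ 97*cos(pi/97)/(cos(pi/97) + 1) ≤ 49: both strict.

97*cos(pi/97)/(cos(pi/97) + 1)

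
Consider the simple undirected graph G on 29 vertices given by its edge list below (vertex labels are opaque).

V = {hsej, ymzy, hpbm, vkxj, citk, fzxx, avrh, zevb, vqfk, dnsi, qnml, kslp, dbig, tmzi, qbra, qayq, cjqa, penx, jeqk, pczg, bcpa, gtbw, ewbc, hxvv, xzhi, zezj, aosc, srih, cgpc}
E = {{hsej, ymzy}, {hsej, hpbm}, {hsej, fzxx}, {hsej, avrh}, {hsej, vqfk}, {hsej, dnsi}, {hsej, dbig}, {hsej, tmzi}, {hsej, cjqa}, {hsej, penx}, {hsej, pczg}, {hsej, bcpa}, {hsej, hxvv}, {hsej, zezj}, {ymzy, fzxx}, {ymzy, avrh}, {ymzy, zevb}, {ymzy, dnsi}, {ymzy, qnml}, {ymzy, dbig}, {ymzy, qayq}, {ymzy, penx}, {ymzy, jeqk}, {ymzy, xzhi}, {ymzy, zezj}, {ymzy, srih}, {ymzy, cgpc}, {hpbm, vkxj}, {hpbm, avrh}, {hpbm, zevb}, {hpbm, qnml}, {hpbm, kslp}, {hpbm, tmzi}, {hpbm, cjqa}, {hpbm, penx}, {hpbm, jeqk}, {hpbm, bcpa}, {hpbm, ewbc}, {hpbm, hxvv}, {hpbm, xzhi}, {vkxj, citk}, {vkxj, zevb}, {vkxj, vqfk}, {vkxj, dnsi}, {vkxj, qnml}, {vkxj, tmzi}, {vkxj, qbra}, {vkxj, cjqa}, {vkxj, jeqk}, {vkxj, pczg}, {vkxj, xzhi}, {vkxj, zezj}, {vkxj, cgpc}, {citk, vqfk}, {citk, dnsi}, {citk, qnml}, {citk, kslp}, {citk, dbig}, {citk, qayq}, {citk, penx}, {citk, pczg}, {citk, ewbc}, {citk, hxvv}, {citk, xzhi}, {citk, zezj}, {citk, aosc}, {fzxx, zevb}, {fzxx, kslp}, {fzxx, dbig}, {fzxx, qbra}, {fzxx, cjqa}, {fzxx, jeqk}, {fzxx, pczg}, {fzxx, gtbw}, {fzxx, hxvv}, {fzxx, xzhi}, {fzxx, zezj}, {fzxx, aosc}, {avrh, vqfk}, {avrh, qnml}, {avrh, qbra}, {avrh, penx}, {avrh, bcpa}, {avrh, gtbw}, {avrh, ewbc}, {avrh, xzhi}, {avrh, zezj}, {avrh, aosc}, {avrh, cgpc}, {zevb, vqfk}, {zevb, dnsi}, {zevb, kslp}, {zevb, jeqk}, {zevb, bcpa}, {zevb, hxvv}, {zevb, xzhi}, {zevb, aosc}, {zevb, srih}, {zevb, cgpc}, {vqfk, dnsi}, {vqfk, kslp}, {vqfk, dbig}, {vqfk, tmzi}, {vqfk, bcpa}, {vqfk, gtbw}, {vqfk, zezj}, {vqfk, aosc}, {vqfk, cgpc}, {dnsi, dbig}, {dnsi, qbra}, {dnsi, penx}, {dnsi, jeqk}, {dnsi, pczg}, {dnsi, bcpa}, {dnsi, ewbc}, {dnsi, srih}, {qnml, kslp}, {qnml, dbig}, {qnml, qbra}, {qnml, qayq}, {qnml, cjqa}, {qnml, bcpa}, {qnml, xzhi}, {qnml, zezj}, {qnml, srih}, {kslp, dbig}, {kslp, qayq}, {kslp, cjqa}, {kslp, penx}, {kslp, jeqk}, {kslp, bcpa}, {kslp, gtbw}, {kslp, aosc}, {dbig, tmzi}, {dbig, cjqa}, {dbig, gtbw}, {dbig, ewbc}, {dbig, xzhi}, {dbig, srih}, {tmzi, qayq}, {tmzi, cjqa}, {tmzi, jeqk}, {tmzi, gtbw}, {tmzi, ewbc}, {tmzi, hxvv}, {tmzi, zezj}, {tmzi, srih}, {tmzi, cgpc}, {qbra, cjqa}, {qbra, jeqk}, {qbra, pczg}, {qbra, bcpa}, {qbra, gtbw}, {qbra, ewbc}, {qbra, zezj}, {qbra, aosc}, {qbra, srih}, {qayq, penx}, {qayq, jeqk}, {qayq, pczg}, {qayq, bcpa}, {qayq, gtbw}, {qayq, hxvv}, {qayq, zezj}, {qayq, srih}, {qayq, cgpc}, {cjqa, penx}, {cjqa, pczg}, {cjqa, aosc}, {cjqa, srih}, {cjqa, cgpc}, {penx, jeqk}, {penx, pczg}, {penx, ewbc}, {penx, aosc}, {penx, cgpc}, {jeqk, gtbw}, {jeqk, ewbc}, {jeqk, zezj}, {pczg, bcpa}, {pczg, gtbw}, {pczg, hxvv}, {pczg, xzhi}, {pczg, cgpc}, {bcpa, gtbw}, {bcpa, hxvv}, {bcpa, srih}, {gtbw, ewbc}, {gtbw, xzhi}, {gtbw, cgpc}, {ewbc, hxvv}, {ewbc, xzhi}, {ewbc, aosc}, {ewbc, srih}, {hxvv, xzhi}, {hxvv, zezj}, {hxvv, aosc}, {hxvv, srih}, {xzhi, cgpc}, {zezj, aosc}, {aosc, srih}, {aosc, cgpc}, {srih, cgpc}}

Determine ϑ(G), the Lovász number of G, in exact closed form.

Vertex kslp has 14 neighbors: hpbm, citk, fzxx, zevb, vqfk, qnml, dbig, qayq, cjqa, penx, jeqk, bcpa, gtbw, aosc.
Vertex tmzi has 14 neighbors: hsej, hpbm, vkxj, vqfk, dbig, qayq, cjqa, jeqk, gtbw, ewbc, hxvv, zezj, srih, cgpc.
deg(hsej) = 14; N(hsej) = {ymzy, hpbm, fzxx, avrh, vqfk, dnsi, dbig, tmzi, cjqa, penx, pczg, bcpa, hxvv, zezj}.
N(jeqk) = {ymzy, hpbm, vkxj, fzxx, zevb, dnsi, kslp, tmzi, qbra, qayq, penx, gtbw, ewbc, zezj}, |N(jeqk)| = 14.
Regular of degree 14 on 29 vertices: Paley(29): SR with (k,λ,μ)=(14,6,7).
A has 3 distinct eigenvalues ≈ [14.0, 2.192582, -3.192582].
Lovász: ϑ = −29(-sqrt(29)/2 - 1/2)/(14+-(-sqrt(29)/2 - 1/2)) = sqrt(29).
ϑ(G) ≈ 5.3852.

sqrt(29)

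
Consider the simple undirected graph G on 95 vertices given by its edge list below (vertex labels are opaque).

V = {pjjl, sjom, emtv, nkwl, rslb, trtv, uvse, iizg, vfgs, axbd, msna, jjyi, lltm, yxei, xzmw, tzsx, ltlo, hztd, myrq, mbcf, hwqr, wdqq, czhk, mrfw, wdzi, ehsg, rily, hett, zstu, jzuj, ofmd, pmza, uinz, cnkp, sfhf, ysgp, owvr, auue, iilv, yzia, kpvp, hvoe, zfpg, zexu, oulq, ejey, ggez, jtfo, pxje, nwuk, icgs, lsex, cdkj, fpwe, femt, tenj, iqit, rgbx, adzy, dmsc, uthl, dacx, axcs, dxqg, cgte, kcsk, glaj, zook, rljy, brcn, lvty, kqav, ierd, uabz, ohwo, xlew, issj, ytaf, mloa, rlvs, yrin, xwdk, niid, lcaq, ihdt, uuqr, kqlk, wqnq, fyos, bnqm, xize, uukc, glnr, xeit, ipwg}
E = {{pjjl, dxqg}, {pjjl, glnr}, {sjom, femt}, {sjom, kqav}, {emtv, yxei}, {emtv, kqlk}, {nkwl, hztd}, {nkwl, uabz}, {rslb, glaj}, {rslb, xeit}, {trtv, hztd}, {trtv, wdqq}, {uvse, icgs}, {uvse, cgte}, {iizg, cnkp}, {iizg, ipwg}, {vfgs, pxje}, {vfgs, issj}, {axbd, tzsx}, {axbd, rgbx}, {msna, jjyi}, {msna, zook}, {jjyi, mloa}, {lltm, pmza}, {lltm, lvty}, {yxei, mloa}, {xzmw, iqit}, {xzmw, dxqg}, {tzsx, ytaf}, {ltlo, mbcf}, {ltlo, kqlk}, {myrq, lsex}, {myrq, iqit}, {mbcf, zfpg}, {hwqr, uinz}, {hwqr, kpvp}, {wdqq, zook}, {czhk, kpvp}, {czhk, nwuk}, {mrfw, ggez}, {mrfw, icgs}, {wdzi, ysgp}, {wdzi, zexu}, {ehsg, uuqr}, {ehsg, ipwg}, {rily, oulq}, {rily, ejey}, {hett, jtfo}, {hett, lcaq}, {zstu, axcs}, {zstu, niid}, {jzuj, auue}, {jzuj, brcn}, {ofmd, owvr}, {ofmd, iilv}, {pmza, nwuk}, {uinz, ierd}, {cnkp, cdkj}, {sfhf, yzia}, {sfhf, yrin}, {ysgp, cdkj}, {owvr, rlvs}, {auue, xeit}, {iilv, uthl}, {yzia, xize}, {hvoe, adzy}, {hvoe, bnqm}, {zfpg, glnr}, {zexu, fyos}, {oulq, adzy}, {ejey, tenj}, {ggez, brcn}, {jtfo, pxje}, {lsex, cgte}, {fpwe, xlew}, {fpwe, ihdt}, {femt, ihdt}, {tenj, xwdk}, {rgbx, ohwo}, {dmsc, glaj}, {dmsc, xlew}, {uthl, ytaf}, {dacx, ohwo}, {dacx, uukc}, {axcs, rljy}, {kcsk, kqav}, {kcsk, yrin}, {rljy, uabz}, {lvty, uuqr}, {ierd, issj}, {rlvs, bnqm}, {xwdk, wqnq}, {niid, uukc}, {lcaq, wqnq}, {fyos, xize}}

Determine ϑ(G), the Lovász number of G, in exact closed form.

N(hett) = {jtfo, lcaq}, |N(hett)| = 2.
deg(axbd) = 2; N(axbd) = {tzsx, rgbx}.
Vertex pmza has 2 neighbors: lltm, nwuk.
Vertex ehsg has 2 neighbors: uuqr, ipwg.
2-regular, N=95; the odd cycle C_{95}.
The 48 distinct eigenvalues: [2.0, 1.99563, 1.98253, 1.96076, 1.93042, 1.89163, 1.84458, 1.78946, 1.72651, 1.65602, 1.57828, 1.49364, 1.40247, 1.30517, 1.20216, 1.0939, 0.98085, 0.86351, 0.74239, 0.61803, 0.49097, 0.36176, 0.23097, 0.09917, -0.03307, -0.16516, -0.29653, -0.4266, -0.55481, -0.68059, -0.80339, -0.92268, -1.03794, -1.14866, -1.25435, -1.35456, -1.44885, -1.5368, -1.61803, -1.69219, -1.75895, -1.81801, -1.86913, -1.91207, -1.94665, -1.97272, -1.99017, -1.99891].
Lovász (edge-transitive): ϑ = −95·(-2*cos(pi/95))/((2)−(-2*cos(pi/95))) = 95*cos(pi/95)/(cos(pi/95) + 1).
Numerically 47.4870.
Sandwich: α(G)=47 ≤ ϑ(G)=95*cos(pi/95)/(cos(pi/95) + 1) ≤ χ(Ḡ)=48 (both strict).

95*cos(pi/95)/(cos(pi/95) + 1)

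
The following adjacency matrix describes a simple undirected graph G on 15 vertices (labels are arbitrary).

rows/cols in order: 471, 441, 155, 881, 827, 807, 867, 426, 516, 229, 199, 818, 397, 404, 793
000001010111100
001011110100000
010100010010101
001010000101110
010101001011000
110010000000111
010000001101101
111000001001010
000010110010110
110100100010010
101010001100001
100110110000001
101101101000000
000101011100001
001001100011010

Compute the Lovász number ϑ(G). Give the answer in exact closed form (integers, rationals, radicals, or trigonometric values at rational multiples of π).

deg(867) = 6; N(867) = {441, 516, 229, 818, 397, 793}.
N(404) = {881, 807, 426, 516, 229, 793}, |N(404)| = 6.
Vertex 397 has 6 neighbors: 471, 155, 881, 807, 867, 516.
Vertex 471 has 6 neighbors: 807, 426, 229, 199, 818, 397.
Regular of degree 6 on 15 vertices: Kneser K(6,2) on C(6,2)=15 vertices.
A has 3 distinct eigenvalues ≈ [6.0, 1.0, -3.0].
λ_max=6, λ_min=-3; ϑ = −15·λ_min/(λ_max−λ_min) = 5.
ϑ(G) ≈ 5.00000.

5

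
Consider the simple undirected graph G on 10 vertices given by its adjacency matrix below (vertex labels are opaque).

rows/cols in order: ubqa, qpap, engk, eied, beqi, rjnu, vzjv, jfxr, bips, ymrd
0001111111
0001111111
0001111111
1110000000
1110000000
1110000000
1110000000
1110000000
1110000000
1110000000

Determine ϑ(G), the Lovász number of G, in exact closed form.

7

deg(vzjv) = 3; N(vzjv) = {ubqa, qpap, engk}.
N(qpap) = {eied, beqi, rjnu, vzjv, jfxr, bips, ymrd}, |N(qpap)| = 7.
deg(beqi) = 3; N(beqi) = {ubqa, qpap, engk}.
deg(jfxr) = 3; N(jfxr) = {ubqa, qpap, engk}.
G = K_{7,3}: α = 7 = χ(Ḡ), so ϑ = 7.
≈ 7.00000000 (to 8 d.p.).
Sandwich: α(G)=7 ≤ ϑ(G)=7 ≤ χ(Ḡ)=7 (collapsed).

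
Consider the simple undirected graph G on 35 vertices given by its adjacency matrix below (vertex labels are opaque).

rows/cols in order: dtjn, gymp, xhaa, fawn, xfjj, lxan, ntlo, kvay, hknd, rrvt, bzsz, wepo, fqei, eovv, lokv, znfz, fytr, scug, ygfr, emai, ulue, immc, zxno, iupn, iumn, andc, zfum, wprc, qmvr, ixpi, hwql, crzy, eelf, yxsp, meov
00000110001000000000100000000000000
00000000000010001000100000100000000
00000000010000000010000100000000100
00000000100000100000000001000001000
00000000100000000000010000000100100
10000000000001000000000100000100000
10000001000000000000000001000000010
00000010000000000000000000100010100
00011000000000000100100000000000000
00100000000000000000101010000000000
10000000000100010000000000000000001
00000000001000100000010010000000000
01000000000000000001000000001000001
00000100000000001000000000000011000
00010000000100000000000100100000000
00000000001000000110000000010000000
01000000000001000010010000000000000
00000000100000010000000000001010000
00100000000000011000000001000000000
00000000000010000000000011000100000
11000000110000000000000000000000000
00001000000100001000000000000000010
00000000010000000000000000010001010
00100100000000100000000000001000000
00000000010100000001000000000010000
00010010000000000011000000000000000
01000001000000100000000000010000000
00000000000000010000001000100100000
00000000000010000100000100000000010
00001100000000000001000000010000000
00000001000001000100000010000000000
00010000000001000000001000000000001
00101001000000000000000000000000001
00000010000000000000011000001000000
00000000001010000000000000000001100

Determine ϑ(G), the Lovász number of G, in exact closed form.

N(meov) = {bzsz, fqei, crzy, eelf}, |N(meov)| = 4.
Vertex ulue has 4 neighbors: dtjn, gymp, hknd, rrvt.
deg(eovv) = 4; N(eovv) = {lxan, fytr, hwql, crzy}.
N(fytr) = {gymp, eovv, ygfr, immc}, |N(fytr)| = 4.
35-vertex 4-regular graph: Kneser-type, 3-subsets of [7].
A has 4 distinct eigenvalues ≈ [4.0, 2.0, -1.0, -3.0].
−35·(-3) / ((4)−(-3)) = 15 = ϑ(G).
= 15.000000… (decimal).

15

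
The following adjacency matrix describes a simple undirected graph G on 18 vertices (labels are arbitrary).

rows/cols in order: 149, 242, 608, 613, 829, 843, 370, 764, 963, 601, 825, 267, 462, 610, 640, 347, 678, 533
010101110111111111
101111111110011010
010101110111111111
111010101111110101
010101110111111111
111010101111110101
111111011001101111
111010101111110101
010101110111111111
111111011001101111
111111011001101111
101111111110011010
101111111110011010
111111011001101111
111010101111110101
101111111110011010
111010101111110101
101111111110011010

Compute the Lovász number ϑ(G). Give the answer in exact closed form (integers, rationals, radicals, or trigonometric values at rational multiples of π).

Vertex 678 has 13 neighbors: 149, 242, 608, 829, 370, 963, 601, 825, 267, 462, 610, 347, 533.
Vertex 370 has 14 neighbors: 149, 242, 608, 613, 829, 843, 764, 963, 267, 462, 640, 347, 678, 533.
N(242) = {149, 608, 613, 829, 843, 370, 764, 963, 601, 825, 610, 640, 678}, |N(242)| = 13.
N(764) = {149, 242, 608, 829, 370, 963, 601, 825, 267, 462, 610, 347, 533}, |N(764)| = 13.
Complete 4-partite, parts [5, 5, 4, 4]: perfect, ϑ = α = 5.
ϑ(G) ≈ 5.00000000.
Sandwich: α(G)=5 ≤ ϑ(G)=5 ≤ χ(Ḡ)=5 (collapsed).

5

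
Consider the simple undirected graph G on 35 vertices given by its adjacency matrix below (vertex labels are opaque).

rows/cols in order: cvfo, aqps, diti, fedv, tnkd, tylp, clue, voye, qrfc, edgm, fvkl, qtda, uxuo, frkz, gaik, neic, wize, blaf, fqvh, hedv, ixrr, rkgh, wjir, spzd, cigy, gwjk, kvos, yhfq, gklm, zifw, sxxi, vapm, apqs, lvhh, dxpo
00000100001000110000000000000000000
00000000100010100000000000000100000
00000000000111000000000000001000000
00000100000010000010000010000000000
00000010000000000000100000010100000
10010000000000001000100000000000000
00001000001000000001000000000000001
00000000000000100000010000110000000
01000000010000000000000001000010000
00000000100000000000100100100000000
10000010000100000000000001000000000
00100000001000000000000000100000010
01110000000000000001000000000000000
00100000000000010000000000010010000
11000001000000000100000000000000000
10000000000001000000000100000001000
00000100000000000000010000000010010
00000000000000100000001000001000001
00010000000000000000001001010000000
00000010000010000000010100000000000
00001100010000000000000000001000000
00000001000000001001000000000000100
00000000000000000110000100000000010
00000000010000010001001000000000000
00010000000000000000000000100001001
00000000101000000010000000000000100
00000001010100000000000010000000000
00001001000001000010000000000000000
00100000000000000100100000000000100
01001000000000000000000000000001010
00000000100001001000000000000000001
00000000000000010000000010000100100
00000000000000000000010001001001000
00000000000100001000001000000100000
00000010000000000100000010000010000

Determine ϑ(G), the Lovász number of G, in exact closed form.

N(sxxi) = {qrfc, frkz, wize, dxpo}, |N(sxxi)| = 4.
deg(wjir) = 4; N(wjir) = {blaf, fqvh, spzd, lvhh}.
Vertex neic has 4 neighbors: cvfo, frkz, spzd, vapm.
deg(kvos) = 4; N(kvos) = {voye, edgm, qtda, cigy}.
deg(v) = 4 for all v (|V|=35); Kneser K(7,3) on C(7,3)=35 vertices.
A has 4 distinct eigenvalues ≈ [4.0, 2.0, -1.0, -3.0].
−35·(-3) / ((4)−(-3)) = 15 = ϑ(G).
= 15.0000000… (decimal).

15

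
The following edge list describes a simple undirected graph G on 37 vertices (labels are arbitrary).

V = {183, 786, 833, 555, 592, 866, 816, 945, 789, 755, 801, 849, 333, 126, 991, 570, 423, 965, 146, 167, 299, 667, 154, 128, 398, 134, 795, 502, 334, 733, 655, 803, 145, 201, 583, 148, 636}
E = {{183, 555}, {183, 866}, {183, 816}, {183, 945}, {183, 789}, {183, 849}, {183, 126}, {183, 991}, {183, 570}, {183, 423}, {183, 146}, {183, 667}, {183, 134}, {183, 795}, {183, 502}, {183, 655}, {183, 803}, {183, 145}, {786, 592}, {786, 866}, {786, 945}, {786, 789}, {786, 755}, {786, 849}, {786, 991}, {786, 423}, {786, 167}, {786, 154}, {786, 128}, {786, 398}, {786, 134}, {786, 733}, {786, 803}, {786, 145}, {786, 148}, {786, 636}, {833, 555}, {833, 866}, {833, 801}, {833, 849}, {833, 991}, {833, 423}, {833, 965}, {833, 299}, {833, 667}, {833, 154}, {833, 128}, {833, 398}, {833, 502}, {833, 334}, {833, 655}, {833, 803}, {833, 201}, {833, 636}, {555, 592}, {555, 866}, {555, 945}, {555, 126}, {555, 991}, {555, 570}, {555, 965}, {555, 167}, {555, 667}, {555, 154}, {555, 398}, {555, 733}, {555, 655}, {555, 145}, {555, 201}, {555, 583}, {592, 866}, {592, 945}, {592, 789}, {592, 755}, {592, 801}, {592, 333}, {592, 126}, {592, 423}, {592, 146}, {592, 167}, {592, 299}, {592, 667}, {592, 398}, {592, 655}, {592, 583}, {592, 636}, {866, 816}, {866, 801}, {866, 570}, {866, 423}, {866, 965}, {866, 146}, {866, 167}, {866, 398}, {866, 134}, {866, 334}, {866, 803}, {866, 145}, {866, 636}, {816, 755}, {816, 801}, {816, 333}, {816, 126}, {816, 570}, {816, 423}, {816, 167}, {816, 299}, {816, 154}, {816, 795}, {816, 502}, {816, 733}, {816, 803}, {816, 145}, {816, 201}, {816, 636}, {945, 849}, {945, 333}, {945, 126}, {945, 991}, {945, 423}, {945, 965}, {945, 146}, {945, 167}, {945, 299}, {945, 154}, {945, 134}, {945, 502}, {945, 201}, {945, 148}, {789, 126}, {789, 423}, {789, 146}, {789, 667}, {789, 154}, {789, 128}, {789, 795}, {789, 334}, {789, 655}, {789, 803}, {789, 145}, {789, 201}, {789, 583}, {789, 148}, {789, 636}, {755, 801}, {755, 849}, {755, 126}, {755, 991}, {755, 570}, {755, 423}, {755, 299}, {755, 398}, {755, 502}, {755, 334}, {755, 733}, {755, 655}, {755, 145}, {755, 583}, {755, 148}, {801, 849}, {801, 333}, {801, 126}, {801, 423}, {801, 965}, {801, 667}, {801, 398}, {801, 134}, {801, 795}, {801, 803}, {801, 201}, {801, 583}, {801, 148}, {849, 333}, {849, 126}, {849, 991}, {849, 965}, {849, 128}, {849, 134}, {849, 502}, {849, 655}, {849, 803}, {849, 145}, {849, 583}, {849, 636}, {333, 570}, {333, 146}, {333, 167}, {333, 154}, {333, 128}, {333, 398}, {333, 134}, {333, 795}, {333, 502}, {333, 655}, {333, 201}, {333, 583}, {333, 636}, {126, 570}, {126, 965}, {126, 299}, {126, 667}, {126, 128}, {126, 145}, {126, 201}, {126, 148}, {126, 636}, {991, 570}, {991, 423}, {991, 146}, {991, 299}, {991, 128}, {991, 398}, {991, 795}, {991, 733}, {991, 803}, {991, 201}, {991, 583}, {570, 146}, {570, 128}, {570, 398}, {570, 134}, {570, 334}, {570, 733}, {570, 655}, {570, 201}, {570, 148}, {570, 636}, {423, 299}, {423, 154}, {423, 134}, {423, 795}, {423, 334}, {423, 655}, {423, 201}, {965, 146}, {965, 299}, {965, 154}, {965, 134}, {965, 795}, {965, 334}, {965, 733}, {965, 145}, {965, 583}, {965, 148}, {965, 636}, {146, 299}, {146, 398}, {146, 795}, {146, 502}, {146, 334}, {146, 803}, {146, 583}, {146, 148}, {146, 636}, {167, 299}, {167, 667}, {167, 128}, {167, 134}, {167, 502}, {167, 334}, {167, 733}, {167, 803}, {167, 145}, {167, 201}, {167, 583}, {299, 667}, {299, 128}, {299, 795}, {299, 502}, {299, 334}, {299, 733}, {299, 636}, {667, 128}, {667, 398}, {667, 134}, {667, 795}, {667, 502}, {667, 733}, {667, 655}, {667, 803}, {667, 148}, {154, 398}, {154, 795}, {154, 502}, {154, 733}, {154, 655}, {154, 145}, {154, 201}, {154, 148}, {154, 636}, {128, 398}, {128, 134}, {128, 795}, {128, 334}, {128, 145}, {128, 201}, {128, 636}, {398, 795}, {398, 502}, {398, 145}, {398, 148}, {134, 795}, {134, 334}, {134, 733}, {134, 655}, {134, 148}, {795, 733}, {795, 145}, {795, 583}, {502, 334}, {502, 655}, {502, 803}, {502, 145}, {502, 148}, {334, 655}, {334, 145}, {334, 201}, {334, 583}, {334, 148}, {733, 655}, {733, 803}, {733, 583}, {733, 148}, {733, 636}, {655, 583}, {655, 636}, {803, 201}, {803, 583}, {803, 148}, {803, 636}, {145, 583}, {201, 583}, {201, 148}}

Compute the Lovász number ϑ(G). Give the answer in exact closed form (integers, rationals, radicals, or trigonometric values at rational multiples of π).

sqrt(37)

N(570) = {183, 555, 866, 816, 755, 333, 126, 991, 146, 128, 398, 134, 334, 733, 655, 201, 148, 636}, |N(570)| = 18.
N(146) = {183, 592, 866, 945, 789, 333, 991, 570, 965, 299, 398, 795, 502, 334, 803, 583, 148, 636}, |N(146)| = 18.
N(801) = {833, 592, 866, 816, 755, 849, 333, 126, 423, 965, 667, 398, 134, 795, 803, 201, 583, 148}, |N(801)| = 18.
N(333) = {592, 816, 945, 801, 849, 570, 146, 167, 154, 128, 398, 134, 795, 502, 655, 201, 583, 636}, |N(333)| = 18.
Regular of degree 18 on 37 vertices: Paley(37): SR with (k,λ,μ)=(18,8,9).
spec(A) ≈ [18.0, 2.5414, -3.5414] (distinct, 4 d.p.).
With N=37: ϑ(G) = 37·(-(-sqrt(37)/2 - 1/2))/(18−(-sqrt(37)/2 - 1/2)) = sqrt(37).
ϑ(G) ≈ 6.08276.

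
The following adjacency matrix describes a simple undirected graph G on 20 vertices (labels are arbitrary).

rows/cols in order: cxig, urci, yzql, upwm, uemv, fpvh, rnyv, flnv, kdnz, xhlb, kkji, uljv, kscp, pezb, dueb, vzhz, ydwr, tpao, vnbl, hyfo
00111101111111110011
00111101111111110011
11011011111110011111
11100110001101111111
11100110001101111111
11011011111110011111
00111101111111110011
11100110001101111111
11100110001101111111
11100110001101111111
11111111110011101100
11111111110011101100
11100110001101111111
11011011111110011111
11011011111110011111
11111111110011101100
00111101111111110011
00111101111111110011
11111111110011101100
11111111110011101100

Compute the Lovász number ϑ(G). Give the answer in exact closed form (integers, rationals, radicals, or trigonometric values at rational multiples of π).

deg(rnyv) = 15; N(rnyv) = {yzql, upwm, uemv, fpvh, flnv, kdnz, xhlb, kkji, uljv, kscp, pezb, dueb, vzhz, vnbl, hyfo}.
deg(pezb) = 16; N(pezb) = {cxig, urci, upwm, uemv, rnyv, flnv, kdnz, xhlb, kkji, uljv, kscp, vzhz, ydwr, tpao, vnbl, hyfo}.
deg(kkji) = 15; N(kkji) = {cxig, urci, yzql, upwm, uemv, fpvh, rnyv, flnv, kdnz, xhlb, kscp, pezb, dueb, ydwr, tpao}.
deg(yzql) = 16; N(yzql) = {cxig, urci, upwm, uemv, rnyv, flnv, kdnz, xhlb, kkji, uljv, kscp, vzhz, ydwr, tpao, vnbl, hyfo}.
4 parts of sizes [6, 5, 5, 4]; α(G) = 6 = ϑ (perfect).
Numerically 6.0000000.
α=6, χ(Ḡ)=6; ϑ=6 lies between (collapsed).

6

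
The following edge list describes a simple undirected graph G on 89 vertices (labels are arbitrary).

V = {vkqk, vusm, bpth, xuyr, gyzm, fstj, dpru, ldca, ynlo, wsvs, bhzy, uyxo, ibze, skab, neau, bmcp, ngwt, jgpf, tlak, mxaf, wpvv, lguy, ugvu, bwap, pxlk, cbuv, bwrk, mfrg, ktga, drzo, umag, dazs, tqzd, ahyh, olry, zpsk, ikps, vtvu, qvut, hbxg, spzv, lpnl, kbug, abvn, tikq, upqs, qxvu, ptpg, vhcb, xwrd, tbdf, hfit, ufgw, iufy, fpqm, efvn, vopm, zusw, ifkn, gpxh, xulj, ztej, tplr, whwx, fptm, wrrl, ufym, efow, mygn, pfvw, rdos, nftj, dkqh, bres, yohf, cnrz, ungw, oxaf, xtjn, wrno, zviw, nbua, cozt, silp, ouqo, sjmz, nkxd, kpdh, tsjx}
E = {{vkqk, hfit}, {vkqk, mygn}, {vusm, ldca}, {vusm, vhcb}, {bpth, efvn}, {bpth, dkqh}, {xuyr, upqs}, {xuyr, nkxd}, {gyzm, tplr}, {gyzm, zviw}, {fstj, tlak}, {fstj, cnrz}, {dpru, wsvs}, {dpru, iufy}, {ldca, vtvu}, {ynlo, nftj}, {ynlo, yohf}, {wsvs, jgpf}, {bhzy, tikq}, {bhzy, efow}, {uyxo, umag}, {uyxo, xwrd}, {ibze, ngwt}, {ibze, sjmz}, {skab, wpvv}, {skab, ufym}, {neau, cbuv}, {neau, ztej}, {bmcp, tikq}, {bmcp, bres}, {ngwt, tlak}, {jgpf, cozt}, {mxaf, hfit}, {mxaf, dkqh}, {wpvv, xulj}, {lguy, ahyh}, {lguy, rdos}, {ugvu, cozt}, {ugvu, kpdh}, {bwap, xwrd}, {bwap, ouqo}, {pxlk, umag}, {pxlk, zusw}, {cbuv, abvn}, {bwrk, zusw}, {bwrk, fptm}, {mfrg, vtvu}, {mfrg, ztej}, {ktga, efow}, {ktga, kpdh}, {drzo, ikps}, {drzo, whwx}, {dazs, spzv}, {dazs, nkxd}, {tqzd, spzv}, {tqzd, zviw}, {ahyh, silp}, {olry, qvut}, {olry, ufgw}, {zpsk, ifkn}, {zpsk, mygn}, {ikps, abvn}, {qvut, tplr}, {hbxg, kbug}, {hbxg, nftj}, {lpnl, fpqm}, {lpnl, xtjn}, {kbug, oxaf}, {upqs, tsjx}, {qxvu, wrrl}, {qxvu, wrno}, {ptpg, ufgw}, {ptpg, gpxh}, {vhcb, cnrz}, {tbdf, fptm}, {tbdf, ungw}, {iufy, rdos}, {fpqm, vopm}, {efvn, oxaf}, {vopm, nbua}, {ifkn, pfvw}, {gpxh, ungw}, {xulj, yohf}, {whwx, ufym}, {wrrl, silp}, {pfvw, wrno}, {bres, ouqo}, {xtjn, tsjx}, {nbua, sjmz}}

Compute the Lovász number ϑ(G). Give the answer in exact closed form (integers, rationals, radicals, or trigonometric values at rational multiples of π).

Vertex upqs has 2 neighbors: xuyr, tsjx.
Vertex ouqo has 2 neighbors: bwap, bres.
N(gyzm) = {tplr, zviw}, |N(gyzm)| = 2.
N(dkqh) = {bpth, mxaf}, |N(dkqh)| = 2.
2-regular, N=89; connected 2-regular on 89 ⇒ C_{89}.
Distinct eigenvalues (to 5 d.p.): [2.0, 1.99502, 1.9801, 1.95531, 1.92078, 1.87669, 1.82324, 1.76071, 1.68941, 1.60969, 1.52196, 1.42664, 1.32421, 1.21519, 1.10011, 0.97955, 0.85411, 0.72442, 0.59112, 0.45487, 0.31635, 0.17626, 0.0353, -0.10585, -0.24646, -0.38585, -0.52332, -0.65818, -0.78976, -0.9174, -1.04048, -1.15837, -1.27049, -1.37628, -1.47522, -1.5668, -1.65058, -1.72614, -1.79309, -1.85112, -1.89992, -1.93926, -1.96893, -1.9888, -1.99875].
−89·(-2*cos(pi/89)) / ((2)−(-2*cos(pi/89))) = 89*cos(pi/89)/(cos(pi/89) + 1) = ϑ(G).
≈ 44.4861353 (to 7 d.p.).
Sandwich: α(G)=44 ≤ ϑ(G)=89*cos(pi/89)/(cos(pi/89) + 1) ≤ χ(Ḡ)=45 (both strict).

89*cos(pi/89)/(cos(pi/89) + 1)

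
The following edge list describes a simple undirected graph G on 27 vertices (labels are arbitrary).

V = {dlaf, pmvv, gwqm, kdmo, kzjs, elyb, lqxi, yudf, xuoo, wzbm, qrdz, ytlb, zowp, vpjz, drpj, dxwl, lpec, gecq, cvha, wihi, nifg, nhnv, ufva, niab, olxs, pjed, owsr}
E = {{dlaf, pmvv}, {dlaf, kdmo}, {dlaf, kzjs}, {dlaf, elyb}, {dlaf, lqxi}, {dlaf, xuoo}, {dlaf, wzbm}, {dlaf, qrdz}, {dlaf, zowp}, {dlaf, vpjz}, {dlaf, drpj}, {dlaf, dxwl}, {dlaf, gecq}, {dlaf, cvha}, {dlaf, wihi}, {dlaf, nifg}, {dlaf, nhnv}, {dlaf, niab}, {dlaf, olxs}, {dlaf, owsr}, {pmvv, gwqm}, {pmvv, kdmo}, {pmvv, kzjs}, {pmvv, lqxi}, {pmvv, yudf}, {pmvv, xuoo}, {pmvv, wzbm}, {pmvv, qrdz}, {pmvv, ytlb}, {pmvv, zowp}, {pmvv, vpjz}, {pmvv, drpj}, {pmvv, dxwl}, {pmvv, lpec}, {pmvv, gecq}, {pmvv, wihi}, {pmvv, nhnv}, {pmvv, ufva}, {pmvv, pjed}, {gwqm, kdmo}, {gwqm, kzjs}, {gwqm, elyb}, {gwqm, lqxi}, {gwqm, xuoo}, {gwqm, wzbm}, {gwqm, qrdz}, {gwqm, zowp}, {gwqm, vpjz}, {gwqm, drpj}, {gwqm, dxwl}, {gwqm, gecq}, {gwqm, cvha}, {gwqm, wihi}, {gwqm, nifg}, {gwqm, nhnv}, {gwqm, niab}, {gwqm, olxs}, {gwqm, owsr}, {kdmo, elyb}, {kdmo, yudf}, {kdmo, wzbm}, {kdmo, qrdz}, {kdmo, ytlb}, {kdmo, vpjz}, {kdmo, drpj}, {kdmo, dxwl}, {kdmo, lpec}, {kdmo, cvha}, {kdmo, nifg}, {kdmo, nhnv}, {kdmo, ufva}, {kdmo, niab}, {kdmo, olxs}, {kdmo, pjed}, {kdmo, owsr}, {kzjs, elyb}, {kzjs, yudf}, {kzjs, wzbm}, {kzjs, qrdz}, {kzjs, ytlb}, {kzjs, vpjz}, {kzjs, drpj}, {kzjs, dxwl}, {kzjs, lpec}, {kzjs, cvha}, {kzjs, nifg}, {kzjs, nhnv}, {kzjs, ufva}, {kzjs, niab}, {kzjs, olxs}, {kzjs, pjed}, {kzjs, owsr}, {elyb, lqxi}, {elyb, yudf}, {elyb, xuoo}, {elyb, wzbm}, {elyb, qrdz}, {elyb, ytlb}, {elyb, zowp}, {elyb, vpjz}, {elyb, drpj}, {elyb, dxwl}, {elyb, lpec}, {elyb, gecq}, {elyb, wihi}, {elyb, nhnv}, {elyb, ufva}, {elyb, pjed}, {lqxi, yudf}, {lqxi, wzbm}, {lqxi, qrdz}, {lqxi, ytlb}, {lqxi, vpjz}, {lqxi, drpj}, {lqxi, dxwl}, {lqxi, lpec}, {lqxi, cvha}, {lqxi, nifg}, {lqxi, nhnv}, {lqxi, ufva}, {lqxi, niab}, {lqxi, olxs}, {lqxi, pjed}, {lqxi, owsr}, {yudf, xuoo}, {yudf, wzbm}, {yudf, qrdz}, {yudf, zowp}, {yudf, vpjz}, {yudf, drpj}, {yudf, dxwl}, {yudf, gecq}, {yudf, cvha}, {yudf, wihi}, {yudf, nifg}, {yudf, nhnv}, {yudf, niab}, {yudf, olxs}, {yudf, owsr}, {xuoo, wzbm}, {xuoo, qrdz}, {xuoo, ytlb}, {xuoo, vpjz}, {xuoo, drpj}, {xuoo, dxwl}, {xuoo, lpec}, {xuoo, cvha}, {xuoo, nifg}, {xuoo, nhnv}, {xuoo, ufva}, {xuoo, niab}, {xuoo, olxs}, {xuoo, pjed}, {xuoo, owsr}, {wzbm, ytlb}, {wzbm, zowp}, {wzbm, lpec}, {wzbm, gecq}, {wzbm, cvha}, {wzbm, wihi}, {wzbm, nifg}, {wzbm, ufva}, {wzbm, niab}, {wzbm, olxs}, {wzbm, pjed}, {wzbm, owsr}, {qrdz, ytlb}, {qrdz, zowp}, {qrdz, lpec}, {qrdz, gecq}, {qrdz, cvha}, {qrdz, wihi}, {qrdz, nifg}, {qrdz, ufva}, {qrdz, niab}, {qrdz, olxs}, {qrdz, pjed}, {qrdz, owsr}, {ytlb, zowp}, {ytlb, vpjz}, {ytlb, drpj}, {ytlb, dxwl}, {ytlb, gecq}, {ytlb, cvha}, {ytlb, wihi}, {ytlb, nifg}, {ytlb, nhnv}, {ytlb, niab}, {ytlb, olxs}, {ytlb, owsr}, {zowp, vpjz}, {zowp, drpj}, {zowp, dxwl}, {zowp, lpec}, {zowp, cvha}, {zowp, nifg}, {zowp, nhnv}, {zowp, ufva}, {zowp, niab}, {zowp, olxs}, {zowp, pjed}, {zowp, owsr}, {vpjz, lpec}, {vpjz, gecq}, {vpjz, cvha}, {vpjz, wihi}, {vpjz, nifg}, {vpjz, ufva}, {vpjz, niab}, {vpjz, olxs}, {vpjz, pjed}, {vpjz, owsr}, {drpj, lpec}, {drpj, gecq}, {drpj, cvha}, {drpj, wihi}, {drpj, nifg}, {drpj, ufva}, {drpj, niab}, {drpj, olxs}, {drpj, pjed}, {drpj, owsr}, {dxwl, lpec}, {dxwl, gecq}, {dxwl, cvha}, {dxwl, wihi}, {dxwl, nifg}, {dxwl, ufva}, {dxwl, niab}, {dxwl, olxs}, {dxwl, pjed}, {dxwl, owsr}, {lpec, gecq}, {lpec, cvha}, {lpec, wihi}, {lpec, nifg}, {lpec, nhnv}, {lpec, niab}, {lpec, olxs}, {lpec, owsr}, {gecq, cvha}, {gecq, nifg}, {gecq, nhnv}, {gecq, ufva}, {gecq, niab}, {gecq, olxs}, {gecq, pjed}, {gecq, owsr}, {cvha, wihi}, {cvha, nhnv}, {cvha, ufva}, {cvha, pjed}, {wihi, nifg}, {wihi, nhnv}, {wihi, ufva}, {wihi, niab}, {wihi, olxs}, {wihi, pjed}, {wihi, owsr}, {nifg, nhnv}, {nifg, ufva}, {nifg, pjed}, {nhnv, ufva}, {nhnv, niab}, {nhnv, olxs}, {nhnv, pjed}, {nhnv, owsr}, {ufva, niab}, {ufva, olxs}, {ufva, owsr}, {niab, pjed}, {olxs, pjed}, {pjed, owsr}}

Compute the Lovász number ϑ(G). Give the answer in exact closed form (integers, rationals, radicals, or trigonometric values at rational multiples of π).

Vertex lpec has 20 neighbors: pmvv, kdmo, kzjs, elyb, lqxi, xuoo, wzbm, qrdz, zowp, vpjz, drpj, dxwl, gecq, cvha, wihi, nifg, nhnv, niab, olxs, owsr.
deg(nhnv) = 21; N(nhnv) = {dlaf, pmvv, gwqm, kdmo, kzjs, elyb, lqxi, yudf, xuoo, ytlb, zowp, lpec, gecq, cvha, wihi, nifg, ufva, niab, olxs, pjed, owsr}.
deg(dlaf) = 20; N(dlaf) = {pmvv, kdmo, kzjs, elyb, lqxi, xuoo, wzbm, qrdz, zowp, vpjz, drpj, dxwl, gecq, cvha, wihi, nifg, nhnv, niab, olxs, owsr}.
Vertex pmvv has 20 neighbors: dlaf, gwqm, kdmo, kzjs, lqxi, yudf, xuoo, wzbm, qrdz, ytlb, zowp, vpjz, drpj, dxwl, lpec, gecq, wihi, nhnv, ufva, pjed.
4 parts of sizes [7, 7, 7, 6]; α(G) = 7 = ϑ (perfect).
≈ 7.000000000 (to 9 d.p.).
Lovász sandwich 7 ≤ 7 ≤ 7: collapsed.

7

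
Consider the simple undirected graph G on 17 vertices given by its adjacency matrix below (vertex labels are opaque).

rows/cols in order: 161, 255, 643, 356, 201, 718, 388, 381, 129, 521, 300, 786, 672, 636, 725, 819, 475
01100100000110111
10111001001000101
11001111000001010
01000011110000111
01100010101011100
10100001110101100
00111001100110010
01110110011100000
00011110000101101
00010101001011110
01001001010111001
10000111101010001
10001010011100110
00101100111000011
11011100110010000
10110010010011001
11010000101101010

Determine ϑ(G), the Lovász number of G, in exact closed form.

sqrt(17)

deg(475) = 8; N(475) = {161, 255, 356, 129, 300, 786, 636, 819}.
deg(819) = 8; N(819) = {161, 643, 356, 388, 521, 672, 636, 475}.
Vertex 356 has 8 neighbors: 255, 388, 381, 129, 521, 725, 819, 475.
N(381) = {255, 643, 356, 718, 388, 521, 300, 786}, |N(381)| = 8.
deg(v) = 8 for all v (|V|=17); strongly regular (17,8,3,4).
A has 3 distinct eigenvalues ≈ [8.0, 1.562, -2.562].
ϑ = −N·λ_min/(λ_max−λ_min) = −17·(-sqrt(17)/2 - 1/2)/(8−(-sqrt(17)/2 - 1/2)) = sqrt(17).
ϑ(G) ≈ 4.123105626.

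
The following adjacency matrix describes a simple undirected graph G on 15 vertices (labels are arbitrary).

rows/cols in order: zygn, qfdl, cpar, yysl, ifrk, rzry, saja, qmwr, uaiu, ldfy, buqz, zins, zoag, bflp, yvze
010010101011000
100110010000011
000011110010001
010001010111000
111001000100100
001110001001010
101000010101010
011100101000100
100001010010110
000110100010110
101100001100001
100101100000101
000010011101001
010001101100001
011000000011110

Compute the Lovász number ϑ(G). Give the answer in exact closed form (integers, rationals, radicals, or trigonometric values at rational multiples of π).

5

Vertex uaiu has 6 neighbors: zygn, rzry, qmwr, buqz, zoag, bflp.
deg(saja) = 6; N(saja) = {zygn, cpar, qmwr, ldfy, zins, bflp}.
N(qmwr) = {qfdl, cpar, yysl, saja, uaiu, zoag}, |N(qmwr)| = 6.
Vertex yysl has 6 neighbors: qfdl, rzry, qmwr, ldfy, buqz, zins.
G on 15 vertices is 6-regular; this is K(6,2), the Kneser graph.
Distinct eigenvalues (to 3 d.p.): [6.0, 1.0, -3.0].
λ_max=6, λ_min=-3; ϑ = −15·λ_min/(λ_max−λ_min) = 5.
= 5.000000… (decimal).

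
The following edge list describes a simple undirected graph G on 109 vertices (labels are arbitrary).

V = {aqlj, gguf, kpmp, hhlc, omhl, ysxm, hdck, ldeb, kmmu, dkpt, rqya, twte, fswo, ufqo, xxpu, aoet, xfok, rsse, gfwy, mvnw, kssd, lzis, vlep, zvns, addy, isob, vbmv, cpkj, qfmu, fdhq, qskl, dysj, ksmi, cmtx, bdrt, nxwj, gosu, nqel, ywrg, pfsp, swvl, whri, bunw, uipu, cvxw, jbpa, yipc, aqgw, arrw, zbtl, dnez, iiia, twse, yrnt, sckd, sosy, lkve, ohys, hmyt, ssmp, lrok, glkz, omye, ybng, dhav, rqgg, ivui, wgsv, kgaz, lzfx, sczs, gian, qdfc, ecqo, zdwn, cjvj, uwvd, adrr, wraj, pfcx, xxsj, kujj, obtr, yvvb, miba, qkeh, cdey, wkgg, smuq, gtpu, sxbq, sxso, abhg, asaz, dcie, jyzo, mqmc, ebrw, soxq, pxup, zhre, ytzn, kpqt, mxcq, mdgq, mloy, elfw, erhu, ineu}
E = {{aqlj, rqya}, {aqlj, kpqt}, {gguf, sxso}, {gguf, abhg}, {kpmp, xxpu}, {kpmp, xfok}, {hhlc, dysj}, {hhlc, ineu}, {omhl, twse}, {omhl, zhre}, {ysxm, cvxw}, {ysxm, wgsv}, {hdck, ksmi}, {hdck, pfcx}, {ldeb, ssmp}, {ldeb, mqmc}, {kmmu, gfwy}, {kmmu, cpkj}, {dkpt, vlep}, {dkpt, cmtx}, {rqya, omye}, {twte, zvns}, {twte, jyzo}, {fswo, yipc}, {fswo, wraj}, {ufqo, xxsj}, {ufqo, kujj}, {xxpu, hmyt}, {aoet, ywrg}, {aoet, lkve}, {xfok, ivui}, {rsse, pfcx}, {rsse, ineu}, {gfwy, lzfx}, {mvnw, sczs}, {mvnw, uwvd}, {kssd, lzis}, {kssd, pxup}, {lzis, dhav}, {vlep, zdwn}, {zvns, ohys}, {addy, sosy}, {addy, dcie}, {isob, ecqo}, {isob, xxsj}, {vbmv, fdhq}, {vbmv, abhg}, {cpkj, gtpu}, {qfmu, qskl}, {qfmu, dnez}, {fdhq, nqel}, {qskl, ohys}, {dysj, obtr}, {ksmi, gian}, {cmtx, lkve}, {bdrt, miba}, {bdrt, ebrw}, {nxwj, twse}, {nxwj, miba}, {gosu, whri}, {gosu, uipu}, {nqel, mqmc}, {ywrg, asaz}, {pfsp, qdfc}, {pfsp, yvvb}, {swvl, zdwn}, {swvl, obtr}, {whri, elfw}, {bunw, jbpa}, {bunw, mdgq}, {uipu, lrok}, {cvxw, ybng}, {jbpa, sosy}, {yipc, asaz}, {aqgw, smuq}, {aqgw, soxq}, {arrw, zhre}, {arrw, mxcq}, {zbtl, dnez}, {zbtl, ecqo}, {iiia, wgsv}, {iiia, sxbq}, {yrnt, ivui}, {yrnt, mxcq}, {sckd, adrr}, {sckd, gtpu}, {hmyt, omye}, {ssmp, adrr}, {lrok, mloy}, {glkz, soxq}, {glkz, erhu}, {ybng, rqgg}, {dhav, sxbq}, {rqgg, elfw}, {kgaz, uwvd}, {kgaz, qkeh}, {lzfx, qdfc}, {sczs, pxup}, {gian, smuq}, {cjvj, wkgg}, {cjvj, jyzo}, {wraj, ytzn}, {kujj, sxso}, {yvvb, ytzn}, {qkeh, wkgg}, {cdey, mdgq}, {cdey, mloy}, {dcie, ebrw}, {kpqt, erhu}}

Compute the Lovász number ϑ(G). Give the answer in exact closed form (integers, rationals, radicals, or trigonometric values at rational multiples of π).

N(ldeb) = {ssmp, mqmc}, |N(ldeb)| = 2.
Vertex aqlj has 2 neighbors: rqya, kpqt.
deg(arrw) = 2; N(arrw) = {zhre, mxcq}.
Vertex abhg has 2 neighbors: gguf, vbmv.
G on 109 vertices is 2-regular; this is C_{109}, the 109-cycle.
The 55 distinct eigenvalues: [2.0, 1.99668, 1.98672, 1.97017, 1.94707, 1.9175, 1.88157, 1.83938, 1.79108, 1.73683, 1.67682, 1.61123, 1.54029, 1.46424, 1.38332, 1.2978, 1.20797, 1.11413, 1.01659, 0.91568, 0.81172, 0.70506, 0.59606, 0.48509, 0.3725, 0.25867, 0.14399, 0.02882, -0.08644, -0.20141, -0.31572, -0.42897, -0.5408, -0.65083, -0.7587, -0.86406, -0.96654, -1.06581, -1.16154, -1.25341, -1.34111, -1.42437, -1.50289, -1.57642, -1.64471, -1.70754, -1.76469, -1.81598, -1.86125, -1.90032, -1.93309, -1.95943, -1.97927, -1.99253, -1.99917].
Lovász (edge-transitive): ϑ = −109·(-2*cos(pi/109))/((2)−(-2*cos(pi/109))) = 109*cos(pi/109)/(cos(pi/109) + 1).
ϑ(G) ≈ 54.48868008.
Lovász sandwich 54 ≤ 109*cos(pi/109)/(cos(pi/109) + 1) ≤ 55: both strict.

109*cos(pi/109)/(cos(pi/109) + 1)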